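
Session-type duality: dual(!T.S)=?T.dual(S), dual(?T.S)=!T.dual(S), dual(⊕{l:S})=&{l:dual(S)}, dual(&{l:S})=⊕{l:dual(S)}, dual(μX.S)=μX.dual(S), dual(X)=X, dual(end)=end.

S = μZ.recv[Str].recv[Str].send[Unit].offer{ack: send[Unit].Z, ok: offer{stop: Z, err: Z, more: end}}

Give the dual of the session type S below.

μZ → μZ  (rec unchanged)
  recv[Str] → send[Str]
    recv[Str] → send[Str]
      send[Unit] → recv[Unit]
        offer{ack,ok} → select{ack,ok}  (external→internal)
          case ack:
            send[Unit] → recv[Unit]
              Z self-dual
          case ok:
            offer{stop,err,more} → select{stop,err,more}  (external→internal)
              case stop:
                Z self-dual
              case err:
                Z self-dual
              case more:
                end self-dual

μZ.send[Str].send[Str].recv[Unit].select{ack: recv[Unit].Z, ok: select{stop: Z, err: Z, more: end}}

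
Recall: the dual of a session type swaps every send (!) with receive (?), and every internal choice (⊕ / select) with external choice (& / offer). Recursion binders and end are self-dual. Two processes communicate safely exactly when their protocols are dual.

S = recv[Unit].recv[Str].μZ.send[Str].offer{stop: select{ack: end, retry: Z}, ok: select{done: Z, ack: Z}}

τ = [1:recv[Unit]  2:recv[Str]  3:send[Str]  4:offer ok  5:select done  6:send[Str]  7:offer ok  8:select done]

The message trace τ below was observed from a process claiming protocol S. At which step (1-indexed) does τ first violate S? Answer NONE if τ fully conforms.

NONE

step 1: recv[Unit]  match  now at recv[Str].μZ.…
step 2: recv[Str]  match  now at μZ.…
step 3: send[Str]  match  now at offer{stop: select{ack: end, retry: μZ.…}, ok: select{done: μZ.…, ack: μZ.…}}
step 4: offer ok  match  now at select{done: μZ.…, ack: μZ.…}
step 5: select done  match  now at μZ.…
step 6: send[Str]  match  now at offer{stop: select{ack: end, retry: μZ.…}, ok: select{done: μZ.…, ack: μZ.…}}
step 7: offer ok  match  now at select{done: μZ.…, ack: μZ.…}
step 8: select done  match  now at μZ.…
trace exhausted — no violation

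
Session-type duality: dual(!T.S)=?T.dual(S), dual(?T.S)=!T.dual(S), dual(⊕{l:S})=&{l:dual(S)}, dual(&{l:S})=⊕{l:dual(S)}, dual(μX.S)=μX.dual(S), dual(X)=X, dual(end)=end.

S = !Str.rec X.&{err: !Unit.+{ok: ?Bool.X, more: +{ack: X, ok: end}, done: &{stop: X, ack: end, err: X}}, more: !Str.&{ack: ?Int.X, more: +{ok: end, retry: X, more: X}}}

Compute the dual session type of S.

?Str.rec X.+{err: ?Unit.&{ok: !Bool.X, more: &{ack: X, ok: end}, done: +{stop: X, ack: end, err: X}}, more: ?Str.+{ack: !Int.X, more: &{ok: end, retry: X, more: X}}}

!Str = ?Str
  rec X = rec X  (binder kept)
    &{err,more} = +{err,more}  (offer→select)
      [err]
        !Unit = ?Unit
          +{ok,more,done} = &{ok,more,done}  (⊕→&)
            [ok]
              ?Bool = !Bool
                X ↦ X
            [more]
              +{ack,ok} = &{ack,ok}  (⊕→&)
                [ack]
                  X ↦ X
                [ok]
                  end ↦ end
            [done]
              &{stop,ack,err} = +{stop,ack,err}  (offer→select)
                [stop]
                  X ↦ X
                [ack]
                  end ↦ end
                [err]
                  X ↦ X
      [more]
        !Str = ?Str
          &{ack,more} = +{ack,more}  (offer→select)
            [ack]
              ?Int = !Int
                X ↦ X
            [more]
              +{ok,retry,more} = &{ok,retry,more}  (⊕→&)
                [ok]
                  end ↦ end
                [retry]
                  X ↦ X
                [more]
                  X ↦ X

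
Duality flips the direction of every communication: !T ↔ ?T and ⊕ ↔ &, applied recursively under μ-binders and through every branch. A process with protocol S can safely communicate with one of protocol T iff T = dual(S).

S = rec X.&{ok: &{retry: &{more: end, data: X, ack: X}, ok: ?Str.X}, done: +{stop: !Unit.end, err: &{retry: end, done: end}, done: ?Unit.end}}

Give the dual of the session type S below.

rec X → rec X  (μ self-dual)
  &{ok,done} → +{ok,done}  (&→⊕)
    • ok:
      &{retry,ok} → +{retry,ok}  (&→⊕)
        • retry:
          &{more,data,ack} → +{more,data,ack}  (&→⊕)
            • more:
              dual(end) = end
            • data:
              dual(X) = X
            • ack:
              dual(X) = X
        • ok:
          ?Str → !Str
            dual(X) = X
    • done:
      +{stop,err,done} → &{stop,err,done}  (select→offer)
        • stop:
          !Unit → ?Unit
            dual(end) = end
        • err:
          &{retry,done} → +{retry,done}  (&→⊕)
            • retry:
              dual(end) = end
            • done:
              dual(end) = end
        • done:
          ?Unit → !Unit
            dual(end) = end

rec X.+{ok: +{retry: +{more: end, data: X, ack: X}, ok: !Str.X}, done: &{stop: ?Unit.end, err: +{retry: end, done: end}, done: !Unit.end}}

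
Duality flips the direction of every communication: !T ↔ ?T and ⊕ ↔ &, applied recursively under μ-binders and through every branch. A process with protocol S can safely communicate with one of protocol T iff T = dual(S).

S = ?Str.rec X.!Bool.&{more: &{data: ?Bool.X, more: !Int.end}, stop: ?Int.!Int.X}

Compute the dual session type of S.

!Str.rec X.?Bool.+{more: +{data: !Bool.X, more: ?Int.end}, stop: !Int.?Int.X}

?Str = !Str
  rec X = rec X  (rec unchanged)
    !Bool = ?Bool
      &{more,stop} = +{more,stop}  (&→⊕)
        [more]
          &{data,more} = +{data,more}  (&→⊕)
            [data]
              ?Bool = !Bool
                X self-dual
            [more]
              !Int = ?Int
                end self-dual
        [stop]
          ?Int = !Int
            !Int = ?Int
              X self-dual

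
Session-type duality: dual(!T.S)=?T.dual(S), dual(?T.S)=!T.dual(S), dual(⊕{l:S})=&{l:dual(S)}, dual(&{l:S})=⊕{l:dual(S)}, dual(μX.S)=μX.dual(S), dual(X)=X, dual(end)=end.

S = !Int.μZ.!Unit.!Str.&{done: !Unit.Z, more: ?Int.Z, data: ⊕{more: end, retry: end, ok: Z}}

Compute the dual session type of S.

!Int = ?Int
  μZ = μZ  (rec unchanged)
    !Unit = ?Unit
      !Str = ?Str
        &{done,more,data} = ⊕{done,more,data}  (&→⊕)
          • done:
            !Unit = ?Unit
              dual(Z) = Z
          • more:
            ?Int = !Int
              dual(Z) = Z
          • data:
            ⊕{more,retry,ok} = &{more,retry,ok}  (internal→external)
              • more:
                dual(end) = end
              • retry:
                dual(end) = end
              • ok:
                dual(Z) = Z

?Int.μZ.?Unit.?Str.⊕{done: ?Unit.Z, more: !Int.Z, data: &{more: end, retry: end, ok: Z}}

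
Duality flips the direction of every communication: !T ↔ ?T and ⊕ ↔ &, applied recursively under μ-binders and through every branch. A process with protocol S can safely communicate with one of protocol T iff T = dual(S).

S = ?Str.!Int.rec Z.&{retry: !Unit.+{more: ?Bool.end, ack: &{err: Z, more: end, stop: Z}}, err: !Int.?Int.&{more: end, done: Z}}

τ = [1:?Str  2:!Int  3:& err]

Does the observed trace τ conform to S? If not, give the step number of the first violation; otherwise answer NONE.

NONE

[1] ?Str  match  now at !Int.rec Z.…
[2] !Int  match  now at rec Z.…
[3] & err  match  now at !Int.?Int.&{more: end, done: rec Z.…}
all 3 steps conform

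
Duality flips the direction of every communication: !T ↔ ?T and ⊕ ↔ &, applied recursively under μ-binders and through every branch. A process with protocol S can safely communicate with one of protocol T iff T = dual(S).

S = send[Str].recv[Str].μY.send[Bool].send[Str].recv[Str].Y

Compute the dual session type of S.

send[Str] ↦ recv[Str]
  recv[Str] ↦ send[Str]
    μY ↦ μY  (binder kept)
      send[Bool] ↦ recv[Bool]
        send[Str] ↦ recv[Str]
          recv[Str] ↦ send[Str]
            Y ↦ Y

recv[Str].send[Str].μY.recv[Bool].recv[Str].send[Str].Y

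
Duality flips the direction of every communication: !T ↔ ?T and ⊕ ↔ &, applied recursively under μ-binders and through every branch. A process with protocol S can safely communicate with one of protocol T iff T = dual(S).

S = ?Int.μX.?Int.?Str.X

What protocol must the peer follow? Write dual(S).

!Int.μX.!Int.!Str.X

?Int ↦ !Int
  μX ↦ μX  (μ self-dual)
    ?Int ↦ !Int
      ?Str ↦ !Str
        X self-dual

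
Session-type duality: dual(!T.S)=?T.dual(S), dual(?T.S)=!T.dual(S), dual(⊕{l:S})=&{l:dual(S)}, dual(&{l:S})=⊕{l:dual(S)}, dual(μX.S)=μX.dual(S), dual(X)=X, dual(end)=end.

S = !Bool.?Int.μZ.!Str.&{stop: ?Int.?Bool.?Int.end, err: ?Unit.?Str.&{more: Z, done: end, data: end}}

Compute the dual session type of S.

!Bool = ?Bool
  ?Int = !Int
    μZ = μZ  (μ self-dual)
      !Str = ?Str
        &{stop,err} = ⊕{stop,err}  (offer→select)
          case stop:
            ?Int = !Int
              ?Bool = !Bool
                ?Int = !Int
                  dual(end) = end
          case err:
            ?Unit = !Unit
              ?Str = !Str
                &{more,done,data} = ⊕{more,done,data}  (offer→select)
                  case more:
                    dual(Z) = Z
                  case done:
                    dual(end) = end
                  case data:
                    dual(end) = end

?Bool.!Int.μZ.?Str.⊕{stop: !Int.!Bool.!Int.end, err: !Unit.!Str.⊕{more: Z, done: end, data: end}}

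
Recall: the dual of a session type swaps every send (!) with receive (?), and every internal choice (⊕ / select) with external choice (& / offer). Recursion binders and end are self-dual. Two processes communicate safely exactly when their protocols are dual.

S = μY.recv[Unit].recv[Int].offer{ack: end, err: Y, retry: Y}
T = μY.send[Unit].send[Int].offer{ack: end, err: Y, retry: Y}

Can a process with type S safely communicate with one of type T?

μY vs μY  match (μ self-dual)
  recv[Unit] vs send[Unit]  match
    recv[Int] vs send[Int]  match
      offer{ack,err,retry} vs offer{ack,err,retry}  ✗ choice polarity not flipped — not dual

NO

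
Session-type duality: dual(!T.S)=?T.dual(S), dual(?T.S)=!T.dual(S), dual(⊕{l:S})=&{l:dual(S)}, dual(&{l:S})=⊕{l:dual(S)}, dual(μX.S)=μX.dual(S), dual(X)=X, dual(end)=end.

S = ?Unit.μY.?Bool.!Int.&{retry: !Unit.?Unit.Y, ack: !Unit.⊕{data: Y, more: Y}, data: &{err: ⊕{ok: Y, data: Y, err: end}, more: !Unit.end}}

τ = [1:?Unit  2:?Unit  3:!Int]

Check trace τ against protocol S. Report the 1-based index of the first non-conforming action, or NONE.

2

@1 ?Unit  match  state: μY.…
@2 got ?Unit, protocol expects ?Bool  ✗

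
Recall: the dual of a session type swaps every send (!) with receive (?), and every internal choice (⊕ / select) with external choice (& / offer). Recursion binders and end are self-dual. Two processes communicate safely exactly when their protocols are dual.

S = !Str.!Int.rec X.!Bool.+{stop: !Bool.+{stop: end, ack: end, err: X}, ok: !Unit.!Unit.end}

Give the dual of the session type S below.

?Str.?Int.rec X.?Bool.&{stop: ?Bool.&{stop: end, ack: end, err: X}, ok: ?Unit.?Unit.end}

!Str → ?Str
  !Int → ?Int
    rec X → rec X  (binder kept)
      !Bool → ?Bool
        +{stop,ok} → &{stop,ok}  (select→offer)
          • stop:
            !Bool → ?Bool
              +{stop,ack,err} → &{stop,ack,err}  (select→offer)
                • stop:
                  dual(end) = end
                • ack:
                  dual(end) = end
                • err:
                  dual(X) = X
          • ok:
            !Unit → ?Unit
              !Unit → ?Unit
                dual(end) = end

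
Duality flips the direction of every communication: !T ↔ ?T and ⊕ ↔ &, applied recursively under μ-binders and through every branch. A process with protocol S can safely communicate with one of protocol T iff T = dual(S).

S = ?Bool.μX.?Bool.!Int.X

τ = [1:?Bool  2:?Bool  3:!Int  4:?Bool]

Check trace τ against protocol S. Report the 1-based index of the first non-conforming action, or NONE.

NONE

step 1: ?Bool  match  now at μX.…
step 2: ?Bool  match  now at !Int.μX.…
step 3: !Int  match  now at μX.…
step 4: ?Bool  match  now at !Int.μX.…
trace exhausted — no violation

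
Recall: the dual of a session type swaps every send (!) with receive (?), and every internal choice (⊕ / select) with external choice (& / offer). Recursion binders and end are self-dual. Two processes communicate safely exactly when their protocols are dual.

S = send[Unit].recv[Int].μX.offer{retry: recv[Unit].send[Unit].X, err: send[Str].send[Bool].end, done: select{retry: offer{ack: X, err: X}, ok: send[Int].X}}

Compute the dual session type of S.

recv[Unit].send[Int].μX.select{retry: send[Unit].recv[Unit].X, err: recv[Str].recv[Bool].end, done: offer{retry: select{ack: X, err: X}, ok: recv[Int].X}}

send[Unit] → recv[Unit]
  recv[Int] → send[Int]
    μX → μX  (μ self-dual)
      offer{retry,err,done} → select{retry,err,done}  (&→⊕)
        • retry:
          recv[Unit] → send[Unit]
            send[Unit] → recv[Unit]
              X ↦ X
        • err:
          send[Str] → recv[Str]
            send[Bool] → recv[Bool]
              end ↦ end
        • done:
          select{retry,ok} → offer{retry,ok}  (internal→external)
            • retry:
              offer{ack,err} → select{ack,err}  (&→⊕)
                • ack:
                  X ↦ X
                • err:
                  X ↦ X
            • ok:
              send[Int] → recv[Int]
                X ↦ X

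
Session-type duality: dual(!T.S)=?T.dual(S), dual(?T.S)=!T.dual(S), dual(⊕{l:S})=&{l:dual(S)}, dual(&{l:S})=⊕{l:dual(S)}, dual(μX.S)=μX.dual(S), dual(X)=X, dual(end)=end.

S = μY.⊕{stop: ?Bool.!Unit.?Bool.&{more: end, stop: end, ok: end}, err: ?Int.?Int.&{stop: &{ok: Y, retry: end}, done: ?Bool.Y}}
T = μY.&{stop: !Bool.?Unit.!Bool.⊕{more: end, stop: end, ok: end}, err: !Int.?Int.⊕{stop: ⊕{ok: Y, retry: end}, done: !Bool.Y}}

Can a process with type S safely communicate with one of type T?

NO

μY vs μY  match (binder kept)
  ⊕{stop,err} vs &{stop,err}  match label sets agree
    • stop:
      ?Bool vs !Bool  match
        !Unit vs ?Unit  match
          ?Bool vs !Bool  match
            &{more,stop,ok} vs ⊕{more,stop,ok}  match label sets agree
              • more:
                end vs end  match
              • stop:
                end vs end  match
              • ok:
                end vs end  match
    • err:
      ?Int vs !Int  match
        ?Int vs ?Int  ✗ same direction on both sides — not dual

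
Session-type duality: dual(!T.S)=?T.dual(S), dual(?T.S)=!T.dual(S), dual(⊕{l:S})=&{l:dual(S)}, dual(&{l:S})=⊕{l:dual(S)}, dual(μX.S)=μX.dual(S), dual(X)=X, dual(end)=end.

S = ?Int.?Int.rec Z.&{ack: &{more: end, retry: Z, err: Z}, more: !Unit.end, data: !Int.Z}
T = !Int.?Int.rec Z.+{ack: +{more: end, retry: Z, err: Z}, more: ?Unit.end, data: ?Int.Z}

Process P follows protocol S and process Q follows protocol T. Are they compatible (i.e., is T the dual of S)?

?Int | !Int  ok
  ?Int | ?Int  ✗ same direction on both sides — not dual

NO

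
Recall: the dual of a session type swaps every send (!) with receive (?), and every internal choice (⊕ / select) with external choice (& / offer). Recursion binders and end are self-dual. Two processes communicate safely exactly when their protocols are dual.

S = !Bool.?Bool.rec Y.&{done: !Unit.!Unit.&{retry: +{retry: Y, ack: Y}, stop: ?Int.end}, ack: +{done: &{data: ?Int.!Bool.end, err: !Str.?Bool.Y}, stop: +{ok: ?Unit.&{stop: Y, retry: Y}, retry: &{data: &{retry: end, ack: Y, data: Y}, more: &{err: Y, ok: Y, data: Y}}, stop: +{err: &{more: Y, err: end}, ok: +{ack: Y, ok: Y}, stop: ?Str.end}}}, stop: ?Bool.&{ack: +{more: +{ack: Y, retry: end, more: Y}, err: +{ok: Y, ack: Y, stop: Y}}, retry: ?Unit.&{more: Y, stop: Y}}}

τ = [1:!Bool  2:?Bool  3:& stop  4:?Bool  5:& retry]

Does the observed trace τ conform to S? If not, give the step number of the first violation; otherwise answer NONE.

step 1: !Bool  ok  state: ?Bool.rec Y.…
step 2: ?Bool  ok  state: rec Y.…
step 3: & stop  ok  state: ?Bool.&{ack: +{more: +{ack: rec Y.…, retry: end, more: rec Y.…}, err: +{ok: rec Y.…, ack: rec Y.…, stop: rec Y.…}}, retry: ?Unit.&{more: rec Y.…, stop: rec Y.…}}
step 4: ?Bool  ok  state: &{ack: +{more: +{ack: rec Y.…, retry: end, more: rec Y.…}, err: +{ok: rec Y.…, ack: rec Y.…, stop: rec Y.…}}, retry: ?Unit.&{more: rec Y.…, stop: rec Y.…}}
step 5: & retry  ok  state: ?Unit.&{more: rec Y.…, stop: rec Y.…}
trace exhausted — no violation

NONE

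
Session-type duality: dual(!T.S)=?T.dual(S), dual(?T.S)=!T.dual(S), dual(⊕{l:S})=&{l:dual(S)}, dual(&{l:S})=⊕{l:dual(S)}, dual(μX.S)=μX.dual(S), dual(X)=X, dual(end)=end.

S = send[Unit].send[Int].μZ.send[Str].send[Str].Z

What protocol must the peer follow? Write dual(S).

recv[Unit].recv[Int].μZ.recv[Str].recv[Str].Z

send[Unit] = recv[Unit]
  send[Int] = recv[Int]
    μZ = μZ  (μ self-dual)
      send[Str] = recv[Str]
        send[Str] = recv[Str]
          dual(Z) = Z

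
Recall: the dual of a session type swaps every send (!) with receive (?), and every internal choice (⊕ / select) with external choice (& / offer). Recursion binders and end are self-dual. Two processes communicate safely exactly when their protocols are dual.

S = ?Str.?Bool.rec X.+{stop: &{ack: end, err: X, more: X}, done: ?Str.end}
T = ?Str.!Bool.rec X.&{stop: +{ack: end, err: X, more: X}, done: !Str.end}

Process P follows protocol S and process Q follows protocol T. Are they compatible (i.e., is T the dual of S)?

?Str vs ?Str  ✗ same direction on both sides — not dual

NO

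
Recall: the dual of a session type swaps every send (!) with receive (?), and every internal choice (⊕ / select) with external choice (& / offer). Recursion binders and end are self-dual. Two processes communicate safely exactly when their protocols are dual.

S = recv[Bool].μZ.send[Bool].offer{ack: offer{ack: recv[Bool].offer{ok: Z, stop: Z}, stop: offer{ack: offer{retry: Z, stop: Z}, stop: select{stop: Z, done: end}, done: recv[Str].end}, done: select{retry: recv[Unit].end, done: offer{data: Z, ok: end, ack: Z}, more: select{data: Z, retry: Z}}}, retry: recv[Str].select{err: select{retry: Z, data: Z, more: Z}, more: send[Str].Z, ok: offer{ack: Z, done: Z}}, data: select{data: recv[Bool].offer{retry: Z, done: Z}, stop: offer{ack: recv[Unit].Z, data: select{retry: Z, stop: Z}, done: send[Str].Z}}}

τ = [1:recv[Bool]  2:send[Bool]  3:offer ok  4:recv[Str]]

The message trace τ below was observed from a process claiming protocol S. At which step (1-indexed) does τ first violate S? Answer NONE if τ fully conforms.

step 1: recv[Bool]  ok  residual = μZ.…
step 2: send[Bool]  ok  residual = offer{ack: offer{ack: recv[Bool].offer{ok: μZ.…, stop: μZ.…}, stop: offer{ack: offer{retry: μZ.…, stop: μZ.…}, stop: select{stop: μZ.…, done: end}, done: recv[Str].end}, done: select{retry: recv[Unit].end, done: offer{data: μZ.…, ok: end, ack: μZ.…}, more: select{data: μZ.…, retry: μZ.…}}}, retry: recv[Str].select{err: select{retry: μZ.…, data: μZ.…, more: μZ.…}, more: send[Str].μZ.…, ok: offer{ack: μZ.…, done: μZ.…}}, data: select{data: recv[Bool].offer{retry: μZ.…, done: μZ.…}, stop: offer{ack: recv[Unit].μZ.…, data: select{retry: μZ.…, stop: μZ.…}, done: send[Str].μZ.…}}}
step 3: got offer ok, protocol expects offer ack or offer retry or offer data  ✗

3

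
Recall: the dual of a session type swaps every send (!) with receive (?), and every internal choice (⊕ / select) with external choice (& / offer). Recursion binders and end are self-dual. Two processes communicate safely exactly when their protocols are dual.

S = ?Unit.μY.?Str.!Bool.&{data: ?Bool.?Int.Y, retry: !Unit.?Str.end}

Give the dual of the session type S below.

?Unit → !Unit
  μY → μY  (rec unchanged)
    ?Str → !Str
      !Bool → ?Bool
        &{data,retry} → ⊕{data,retry}  (offer→select)
          • data:
            ?Bool → !Bool
              ?Int → !Int
                Y self-dual
          • retry:
            !Unit → ?Unit
              ?Str → !Str
                end self-dual

!Unit.μY.!Str.?Bool.⊕{data: !Bool.!Int.Y, retry: ?Unit.!Str.end}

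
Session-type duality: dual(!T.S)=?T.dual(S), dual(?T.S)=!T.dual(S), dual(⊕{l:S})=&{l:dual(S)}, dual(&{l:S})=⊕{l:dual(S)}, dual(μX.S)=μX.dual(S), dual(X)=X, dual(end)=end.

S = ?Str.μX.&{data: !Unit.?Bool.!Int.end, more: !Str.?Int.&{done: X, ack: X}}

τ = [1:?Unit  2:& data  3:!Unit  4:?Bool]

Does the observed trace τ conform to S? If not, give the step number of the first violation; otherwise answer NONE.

1

step 1: got ?Unit, protocol expects ?Str  ✗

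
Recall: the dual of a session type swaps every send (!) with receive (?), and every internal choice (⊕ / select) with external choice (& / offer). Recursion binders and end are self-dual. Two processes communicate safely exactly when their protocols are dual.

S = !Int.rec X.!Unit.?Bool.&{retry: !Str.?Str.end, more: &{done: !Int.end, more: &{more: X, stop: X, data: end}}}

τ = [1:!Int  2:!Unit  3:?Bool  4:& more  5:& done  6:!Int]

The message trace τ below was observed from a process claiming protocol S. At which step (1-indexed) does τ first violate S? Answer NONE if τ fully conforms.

NONE

@1 !Int  ✓  state: rec X.…
@2 !Unit  ✓  state: ?Bool.&{retry: !Str.?Str.end, more: &{done: !Int.end, more: &{more: rec X.…, stop: rec X.…, data: end}}}
@3 ?Bool  ✓  state: &{retry: !Str.?Str.end, more: &{done: !Int.end, more: &{more: rec X.…, stop: rec X.…, data: end}}}
@4 & more  ✓  state: &{done: !Int.end, more: &{more: rec X.…, stop: rec X.…, data: end}}
@5 & done  ✓  state: !Int.end
@6 !Int  ✓  state: end
all 6 steps conform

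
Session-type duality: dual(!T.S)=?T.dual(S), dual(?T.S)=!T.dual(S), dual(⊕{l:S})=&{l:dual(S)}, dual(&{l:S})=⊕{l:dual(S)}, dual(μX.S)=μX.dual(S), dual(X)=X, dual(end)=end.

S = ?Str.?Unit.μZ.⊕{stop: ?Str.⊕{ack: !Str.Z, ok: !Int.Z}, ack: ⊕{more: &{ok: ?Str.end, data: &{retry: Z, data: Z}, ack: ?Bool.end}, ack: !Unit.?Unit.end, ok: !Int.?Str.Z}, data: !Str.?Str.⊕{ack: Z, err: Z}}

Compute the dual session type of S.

?Str ↦ !Str
  ?Unit ↦ !Unit
    μZ ↦ μZ  (rec unchanged)
      ⊕{stop,ack,data} ↦ &{stop,ack,data}  (⊕→&)
        case stop:
          ?Str ↦ !Str
            ⊕{ack,ok} ↦ &{ack,ok}  (⊕→&)
              case ack:
                !Str ↦ ?Str
                  dual(Z) = Z
              case ok:
                !Int ↦ ?Int
                  dual(Z) = Z
        case ack:
          ⊕{more,ack,ok} ↦ &{more,ack,ok}  (⊕→&)
            case more:
              &{ok,data,ack} ↦ ⊕{ok,data,ack}  (offer→select)
                case ok:
                  ?Str ↦ !Str
                    dual(end) = end
                case data:
                  &{retry,data} ↦ ⊕{retry,data}  (offer→select)
                    case retry:
                      dual(Z) = Z
                    case data:
                      dual(Z) = Z
                case ack:
                  ?Bool ↦ !Bool
                    dual(end) = end
            case ack:
              !Unit ↦ ?Unit
                ?Unit ↦ !Unit
                  dual(end) = end
            case ok:
              !Int ↦ ?Int
                ?Str ↦ !Str
                  dual(Z) = Z
        case data:
          !Str ↦ ?Str
            ?Str ↦ !Str
              ⊕{ack,err} ↦ &{ack,err}  (⊕→&)
                case ack:
                  dual(Z) = Z
                case err:
                  dual(Z) = Z

!Str.!Unit.μZ.&{stop: !Str.&{ack: ?Str.Z, ok: ?Int.Z}, ack: &{more: ⊕{ok: !Str.end, data: ⊕{retry: Z, data: Z}, ack: !Bool.end}, ack: ?Unit.!Unit.end, ok: ?Int.!Str.Z}, data: ?Str.!Str.&{ack: Z, err: Z}}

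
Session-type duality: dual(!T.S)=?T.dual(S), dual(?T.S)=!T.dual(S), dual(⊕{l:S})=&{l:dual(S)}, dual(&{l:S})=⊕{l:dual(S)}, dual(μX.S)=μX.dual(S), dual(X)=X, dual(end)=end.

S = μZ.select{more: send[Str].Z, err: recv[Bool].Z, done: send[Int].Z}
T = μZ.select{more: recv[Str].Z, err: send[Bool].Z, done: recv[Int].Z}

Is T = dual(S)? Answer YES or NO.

NO

μZ ‖ μZ  ok (rec unchanged)
  select{more,err,done} ‖ select{more,err,done}  ✗ choice polarity not flipped — not dual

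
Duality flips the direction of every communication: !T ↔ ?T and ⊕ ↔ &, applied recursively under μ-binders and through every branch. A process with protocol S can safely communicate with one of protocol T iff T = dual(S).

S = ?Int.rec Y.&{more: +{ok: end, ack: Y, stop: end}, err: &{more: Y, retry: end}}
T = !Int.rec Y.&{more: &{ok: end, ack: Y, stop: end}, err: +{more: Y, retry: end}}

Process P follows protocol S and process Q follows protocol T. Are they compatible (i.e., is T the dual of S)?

NO

?Int | !Int  ✓
  rec Y | rec Y  ✓ (rec unchanged)
    &{more,err} | &{more,err}  ✗ choice polarity not flipped — not dual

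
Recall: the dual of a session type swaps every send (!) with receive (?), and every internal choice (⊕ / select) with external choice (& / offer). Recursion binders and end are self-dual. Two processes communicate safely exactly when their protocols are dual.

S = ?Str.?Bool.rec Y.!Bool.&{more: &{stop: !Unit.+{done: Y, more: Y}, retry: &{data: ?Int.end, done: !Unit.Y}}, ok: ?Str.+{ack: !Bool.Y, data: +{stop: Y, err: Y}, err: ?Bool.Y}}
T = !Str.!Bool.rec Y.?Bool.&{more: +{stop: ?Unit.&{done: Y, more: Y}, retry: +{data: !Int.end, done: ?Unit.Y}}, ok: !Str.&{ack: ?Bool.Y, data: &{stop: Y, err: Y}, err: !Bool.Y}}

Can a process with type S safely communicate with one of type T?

NO

?Str | !Str  match
  ?Bool | !Bool  match
    rec Y | rec Y  match (μ self-dual)
      !Bool | ?Bool  match
        &{more,ok} | &{more,ok}  ✗ choice polarity not flipped — not dual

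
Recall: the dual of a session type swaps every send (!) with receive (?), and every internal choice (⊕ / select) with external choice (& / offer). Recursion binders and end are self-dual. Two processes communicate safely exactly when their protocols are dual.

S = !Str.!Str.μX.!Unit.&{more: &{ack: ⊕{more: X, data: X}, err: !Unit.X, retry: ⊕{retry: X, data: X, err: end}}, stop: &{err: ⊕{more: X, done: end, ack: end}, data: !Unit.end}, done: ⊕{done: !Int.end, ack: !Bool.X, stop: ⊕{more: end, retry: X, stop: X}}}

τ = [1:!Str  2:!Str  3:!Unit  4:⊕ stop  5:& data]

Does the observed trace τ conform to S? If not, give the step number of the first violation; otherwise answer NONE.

4

@1 !Str  ✓  state: !Str.μX.…
@2 !Str  ✓  state: μX.…
@3 !Unit  ✓  state: &{more: &{ack: ⊕{more: μX.…, data: μX.…}, err: !Unit.μX.…, retry: ⊕{retry: μX.…, data: μX.…, err: end}}, stop: &{err: ⊕{more: μX.…, done: end, ack: end}, data: !Unit.end}, done: ⊕{done: !Int.end, ack: !Bool.μX.…, stop: ⊕{more: end, retry: μX.…, stop: μX.…}}}
@4 got ⊕ stop, protocol expects & more or & stop or & done  ✗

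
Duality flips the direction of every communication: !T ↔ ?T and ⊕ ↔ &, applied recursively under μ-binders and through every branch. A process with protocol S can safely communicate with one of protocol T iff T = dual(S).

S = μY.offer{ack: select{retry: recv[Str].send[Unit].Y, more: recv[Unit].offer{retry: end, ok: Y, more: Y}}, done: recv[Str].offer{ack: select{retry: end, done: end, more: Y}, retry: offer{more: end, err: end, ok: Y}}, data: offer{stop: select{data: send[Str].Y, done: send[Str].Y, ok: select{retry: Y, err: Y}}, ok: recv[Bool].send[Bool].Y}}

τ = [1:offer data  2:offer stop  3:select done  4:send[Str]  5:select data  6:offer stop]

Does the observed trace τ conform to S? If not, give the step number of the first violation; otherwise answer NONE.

step 1: offer data  ok  now at offer{stop: select{data: send[Str].μY.…, done: send[Str].μY.…, ok: select{retry: μY.…, err: μY.…}}, ok: recv[Bool].send[Bool].μY.…}
step 2: offer stop  ok  now at select{data: send[Str].μY.…, done: send[Str].μY.…, ok: select{retry: μY.…, err: μY.…}}
step 3: select done  ok  now at send[Str].μY.…
step 4: send[Str]  ok  now at μY.…
step 5: got select data, protocol expects offer ack or offer done or offer data  ✗

5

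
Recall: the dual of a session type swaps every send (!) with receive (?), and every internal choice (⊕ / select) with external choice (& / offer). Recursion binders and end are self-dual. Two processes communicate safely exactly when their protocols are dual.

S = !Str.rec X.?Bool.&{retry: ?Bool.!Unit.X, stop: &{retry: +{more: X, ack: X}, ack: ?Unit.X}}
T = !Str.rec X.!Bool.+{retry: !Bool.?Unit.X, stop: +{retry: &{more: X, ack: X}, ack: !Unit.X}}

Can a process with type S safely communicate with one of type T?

!Str | !Str  ✗ same direction on both sides — not dual

NO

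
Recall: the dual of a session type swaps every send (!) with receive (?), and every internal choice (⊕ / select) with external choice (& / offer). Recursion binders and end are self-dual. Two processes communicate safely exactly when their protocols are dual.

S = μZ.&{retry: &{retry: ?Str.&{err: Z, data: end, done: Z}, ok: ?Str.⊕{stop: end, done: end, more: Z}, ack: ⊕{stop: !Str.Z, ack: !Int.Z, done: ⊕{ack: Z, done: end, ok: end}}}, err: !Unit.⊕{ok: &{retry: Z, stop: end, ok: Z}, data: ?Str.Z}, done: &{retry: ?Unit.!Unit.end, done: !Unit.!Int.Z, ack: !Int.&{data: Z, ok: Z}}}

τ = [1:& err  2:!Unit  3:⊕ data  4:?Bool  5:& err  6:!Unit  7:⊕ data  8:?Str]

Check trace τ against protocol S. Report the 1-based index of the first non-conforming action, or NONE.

@1 & err  match  residual = !Unit.⊕{ok: &{retry: μZ.…, stop: end, ok: μZ.…}, data: ?Str.μZ.…}
@2 !Unit  match  residual = ⊕{ok: &{retry: μZ.…, stop: end, ok: μZ.…}, data: ?Str.μZ.…}
@3 ⊕ data  match  residual = ?Str.μZ.…
@4 got ?Bool, protocol expects ?Str  ✗

4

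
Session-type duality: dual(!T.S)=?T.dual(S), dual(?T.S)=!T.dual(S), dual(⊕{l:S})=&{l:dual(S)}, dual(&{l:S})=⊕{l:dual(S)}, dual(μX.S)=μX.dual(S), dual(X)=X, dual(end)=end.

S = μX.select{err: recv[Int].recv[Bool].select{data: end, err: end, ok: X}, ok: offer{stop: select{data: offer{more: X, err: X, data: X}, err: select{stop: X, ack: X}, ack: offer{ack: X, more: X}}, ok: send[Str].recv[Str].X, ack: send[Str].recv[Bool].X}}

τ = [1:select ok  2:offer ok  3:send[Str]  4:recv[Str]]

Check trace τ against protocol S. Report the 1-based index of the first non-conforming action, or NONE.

NONE

@1 select ok  ✓  cont: offer{stop: select{data: offer{more: μX.…, err: μX.…, data: μX.…}, err: select{stop: μX.…, ack: μX.…}, ack: offer{ack: μX.…, more: μX.…}}, ok: send[Str].recv[Str].μX.…, ack: send[Str].recv[Bool].μX.…}
@2 offer ok  ✓  cont: send[Str].recv[Str].μX.…
@3 send[Str]  ✓  cont: recv[Str].μX.…
@4 recv[Str]  ✓  cont: μX.…
all 4 steps conform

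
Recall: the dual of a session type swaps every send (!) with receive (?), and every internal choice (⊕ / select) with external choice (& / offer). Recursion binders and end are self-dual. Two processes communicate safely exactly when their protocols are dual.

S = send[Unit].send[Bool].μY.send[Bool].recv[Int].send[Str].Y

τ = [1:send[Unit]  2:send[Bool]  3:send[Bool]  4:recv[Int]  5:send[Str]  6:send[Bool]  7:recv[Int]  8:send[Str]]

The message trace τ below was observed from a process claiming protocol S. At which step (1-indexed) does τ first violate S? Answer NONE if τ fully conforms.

[1] send[Unit]  match  cont: send[Bool].μY.…
[2] send[Bool]  match  cont: μY.…
[3] send[Bool]  match  cont: recv[Int].send[Str].μY.…
[4] recv[Int]  match  cont: send[Str].μY.…
[5] send[Str]  match  cont: μY.…
[6] send[Bool]  match  cont: recv[Int].send[Str].μY.…
[7] recv[Int]  match  cont: send[Str].μY.…
[8] send[Str]  match  cont: μY.…
all 8 steps conform

NONE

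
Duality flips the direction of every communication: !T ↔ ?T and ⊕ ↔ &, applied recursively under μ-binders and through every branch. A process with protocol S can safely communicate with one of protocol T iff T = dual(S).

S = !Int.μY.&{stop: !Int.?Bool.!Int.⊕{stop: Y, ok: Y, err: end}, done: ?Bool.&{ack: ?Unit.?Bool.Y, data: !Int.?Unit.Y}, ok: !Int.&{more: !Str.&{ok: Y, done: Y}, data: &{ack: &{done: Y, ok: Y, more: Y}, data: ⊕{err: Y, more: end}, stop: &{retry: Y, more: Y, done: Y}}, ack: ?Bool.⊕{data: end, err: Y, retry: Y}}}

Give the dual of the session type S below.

?Int.μY.⊕{stop: ?Int.!Bool.?Int.&{stop: Y, ok: Y, err: end}, done: !Bool.⊕{ack: !Unit.!Bool.Y, data: ?Int.!Unit.Y}, ok: ?Int.⊕{more: ?Str.⊕{ok: Y, done: Y}, data: ⊕{ack: ⊕{done: Y, ok: Y, more: Y}, data: &{err: Y, more: end}, stop: ⊕{retry: Y, more: Y, done: Y}}, ack: !Bool.&{data: end, err: Y, retry: Y}}}

!Int → ?Int
  μY → μY  (μ self-dual)
    &{stop,done,ok} → ⊕{stop,done,ok}  (&→⊕)
      [stop]
        !Int → ?Int
          ?Bool → !Bool
            !Int → ?Int
              ⊕{stop,ok,err} → &{stop,ok,err}  (⊕→&)
                [stop]
                  Y ↦ Y
                [ok]
                  Y ↦ Y
                [err]
                  end ↦ end
      [done]
        ?Bool → !Bool
          &{ack,data} → ⊕{ack,data}  (&→⊕)
            [ack]
              ?Unit → !Unit
                ?Bool → !Bool
                  Y ↦ Y
            [data]
              !Int → ?Int
                ?Unit → !Unit
                  Y ↦ Y
      [ok]
        !Int → ?Int
          &{more,data,ack} → ⊕{more,data,ack}  (&→⊕)
            [more]
              !Str → ?Str
                &{ok,done} → ⊕{ok,done}  (&→⊕)
                  [ok]
                    Y ↦ Y
                  [done]
                    Y ↦ Y
            [data]
              &{ack,data,stop} → ⊕{ack,data,stop}  (&→⊕)
                [ack]
                  &{done,ok,more} → ⊕{done,ok,more}  (&→⊕)
                    [done]
                      Y ↦ Y
                    [ok]
                      Y ↦ Y
                    [more]
                      Y ↦ Y
                [data]
                  ⊕{err,more} → &{err,more}  (⊕→&)
                    [err]
                      Y ↦ Y
                    [more]
                      end ↦ end
                [stop]
                  &{retry,more,done} → ⊕{retry,more,done}  (&→⊕)
                    [retry]
                      Y ↦ Y
                    [more]
                      Y ↦ Y
                    [done]
                      Y ↦ Y
            [ack]
              ?Bool → !Bool
                ⊕{data,err,retry} → &{data,err,retry}  (⊕→&)
                  [data]
                    end ↦ end
                  [err]
                    Y ↦ Y
                  [retry]
                    Y ↦ Y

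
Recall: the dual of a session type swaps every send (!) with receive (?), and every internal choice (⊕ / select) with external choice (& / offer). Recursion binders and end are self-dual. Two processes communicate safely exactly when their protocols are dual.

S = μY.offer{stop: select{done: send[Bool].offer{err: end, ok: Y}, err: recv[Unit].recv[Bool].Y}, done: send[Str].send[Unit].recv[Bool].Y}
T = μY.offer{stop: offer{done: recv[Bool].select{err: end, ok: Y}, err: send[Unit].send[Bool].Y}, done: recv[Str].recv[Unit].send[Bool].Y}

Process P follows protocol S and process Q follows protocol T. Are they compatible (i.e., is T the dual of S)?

NO

μY | μY  ok (binder kept)
  offer{stop,done} | offer{stop,done}  ✗ choice polarity not flipped — not dual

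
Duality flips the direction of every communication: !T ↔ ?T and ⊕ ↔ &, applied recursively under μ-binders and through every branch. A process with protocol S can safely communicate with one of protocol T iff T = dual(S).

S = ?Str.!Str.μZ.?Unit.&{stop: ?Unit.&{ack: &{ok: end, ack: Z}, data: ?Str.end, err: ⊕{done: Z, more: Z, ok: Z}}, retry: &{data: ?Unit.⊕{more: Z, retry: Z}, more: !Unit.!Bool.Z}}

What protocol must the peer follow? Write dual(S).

!Str.?Str.μZ.!Unit.⊕{stop: !Unit.⊕{ack: ⊕{ok: end, ack: Z}, data: !Str.end, err: &{done: Z, more: Z, ok: Z}}, retry: ⊕{data: !Unit.&{more: Z, retry: Z}, more: ?Unit.?Bool.Z}}

?Str → !Str
  !Str → ?Str
    μZ → μZ  (μ self-dual)
      ?Unit → !Unit
        &{stop,retry} → ⊕{stop,retry}  (external→internal)
          [stop]
            ?Unit → !Unit
              &{ack,data,err} → ⊕{ack,data,err}  (external→internal)
                [ack]
                  &{ok,ack} → ⊕{ok,ack}  (external→internal)
                    [ok]
                      end ↦ end
                    [ack]
                      Z ↦ Z
                [data]
                  ?Str → !Str
                    end ↦ end
                [err]
                  ⊕{done,more,ok} → &{done,more,ok}  (⊕→&)
                    [done]
                      Z ↦ Z
                    [more]
                      Z ↦ Z
                    [ok]
                      Z ↦ Z
          [retry]
            &{data,more} → ⊕{data,more}  (external→internal)
              [data]
                ?Unit → !Unit
                  ⊕{more,retry} → &{more,retry}  (⊕→&)
                    [more]
                      Z ↦ Z
                    [retry]
                      Z ↦ Z
              [more]
                !Unit → ?Unit
                  !Bool → ?Bool
                    Z ↦ Z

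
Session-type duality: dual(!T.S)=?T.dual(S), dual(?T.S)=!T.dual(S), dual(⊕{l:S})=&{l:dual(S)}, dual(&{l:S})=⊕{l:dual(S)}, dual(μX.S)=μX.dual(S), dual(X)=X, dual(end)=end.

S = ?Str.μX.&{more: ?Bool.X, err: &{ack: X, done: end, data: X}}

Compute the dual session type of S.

!Str.μX.⊕{more: !Bool.X, err: ⊕{ack: X, done: end, data: X}}

?Str ↦ !Str
  μX ↦ μX  (μ self-dual)
    &{more,err} ↦ ⊕{more,err}  (offer→select)
      [more]
        ?Bool ↦ !Bool
          X self-dual
      [err]
        &{ack,done,data} ↦ ⊕{ack,done,data}  (offer→select)
          [ack]
            X self-dual
          [done]
            end self-dual
          [data]
            X self-dual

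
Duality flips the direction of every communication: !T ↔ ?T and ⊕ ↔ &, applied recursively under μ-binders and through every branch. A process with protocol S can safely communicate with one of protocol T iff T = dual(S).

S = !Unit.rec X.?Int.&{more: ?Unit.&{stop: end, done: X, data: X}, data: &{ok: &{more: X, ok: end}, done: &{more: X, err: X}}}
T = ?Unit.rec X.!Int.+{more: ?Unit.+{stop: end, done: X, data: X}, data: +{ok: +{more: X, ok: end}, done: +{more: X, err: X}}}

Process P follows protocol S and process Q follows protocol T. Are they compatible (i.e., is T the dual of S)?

NO

!Unit vs ?Unit  ✓
  rec X vs rec X  ✓ (rec unchanged)
    ?Int vs !Int  ✓
      &{more,data} vs +{more,data}  ✓ label sets agree
        • more:
          ?Unit vs ?Unit  ✗ same direction on both sides — not dual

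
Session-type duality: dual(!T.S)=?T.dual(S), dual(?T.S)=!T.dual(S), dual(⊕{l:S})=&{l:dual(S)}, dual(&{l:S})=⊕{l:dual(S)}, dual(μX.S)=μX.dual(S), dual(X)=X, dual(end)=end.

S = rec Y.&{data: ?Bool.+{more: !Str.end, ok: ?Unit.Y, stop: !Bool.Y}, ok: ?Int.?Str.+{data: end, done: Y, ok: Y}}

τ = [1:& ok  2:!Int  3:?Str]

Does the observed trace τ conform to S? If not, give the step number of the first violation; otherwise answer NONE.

@1 & ok  ✓  state: ?Int.?Str.+{data: end, done: rec Y.…, ok: rec Y.…}
@2 got !Int, protocol expects ?Int  ✗

2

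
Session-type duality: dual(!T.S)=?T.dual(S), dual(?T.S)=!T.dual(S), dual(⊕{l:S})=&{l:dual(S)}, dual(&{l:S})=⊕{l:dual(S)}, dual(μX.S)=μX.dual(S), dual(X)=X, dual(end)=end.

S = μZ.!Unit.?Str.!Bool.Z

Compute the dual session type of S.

μZ.?Unit.!Str.?Bool.Z

μZ = μZ  (binder kept)
  !Unit = ?Unit
    ?Str = !Str
      !Bool = ?Bool
        Z self-dual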